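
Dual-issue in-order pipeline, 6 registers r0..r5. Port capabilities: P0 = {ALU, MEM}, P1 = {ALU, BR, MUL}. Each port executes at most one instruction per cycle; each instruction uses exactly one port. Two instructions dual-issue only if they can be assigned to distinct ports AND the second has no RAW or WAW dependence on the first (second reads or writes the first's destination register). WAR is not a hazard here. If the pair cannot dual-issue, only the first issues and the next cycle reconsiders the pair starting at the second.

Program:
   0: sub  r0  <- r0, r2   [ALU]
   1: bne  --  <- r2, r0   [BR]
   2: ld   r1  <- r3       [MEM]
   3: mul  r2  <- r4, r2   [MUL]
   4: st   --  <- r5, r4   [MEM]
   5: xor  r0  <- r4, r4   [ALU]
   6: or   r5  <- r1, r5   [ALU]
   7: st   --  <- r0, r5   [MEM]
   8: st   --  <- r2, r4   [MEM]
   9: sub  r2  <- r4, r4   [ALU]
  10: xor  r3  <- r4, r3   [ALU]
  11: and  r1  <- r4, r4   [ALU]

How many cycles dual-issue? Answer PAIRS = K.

PAIRS = 5

[0] i0  sub.ALU  -- RAW r0
[1] i1/i2  bne.BR ld.MEM  -- dual
[2] i3/i4  mul.MUL st.MEM  -- dual
[3] i5/i6  xor.ALU or.ALU  -- dual
[4] i7  st.MEM  -- no-port MEM/MEM
[5] i8/i9  st.MEM sub.ALU  -- dual
[6] i10/i11  xor.ALU and.ALU  -- dual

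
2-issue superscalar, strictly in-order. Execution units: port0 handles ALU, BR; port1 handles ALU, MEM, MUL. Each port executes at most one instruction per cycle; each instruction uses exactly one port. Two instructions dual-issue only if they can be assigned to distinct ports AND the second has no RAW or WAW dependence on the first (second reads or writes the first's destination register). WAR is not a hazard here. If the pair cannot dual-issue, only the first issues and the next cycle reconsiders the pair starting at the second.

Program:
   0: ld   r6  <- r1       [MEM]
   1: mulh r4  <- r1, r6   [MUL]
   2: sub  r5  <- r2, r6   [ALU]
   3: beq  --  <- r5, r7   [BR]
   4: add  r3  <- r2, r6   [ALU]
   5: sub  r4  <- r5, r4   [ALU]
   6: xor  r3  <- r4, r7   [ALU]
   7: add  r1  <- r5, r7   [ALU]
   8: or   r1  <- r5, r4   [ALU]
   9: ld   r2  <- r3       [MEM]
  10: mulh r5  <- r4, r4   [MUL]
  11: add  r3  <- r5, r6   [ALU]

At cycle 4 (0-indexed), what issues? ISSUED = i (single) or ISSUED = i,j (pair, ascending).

0. ld.MEM @i0  | no-port MEM/MUL
1. mulh.MUL/sub.ALU @i1&i2  | 2-wide
2. beq.BR/add.ALU @i3&i4  | 2-wide
3. sub.ALU @i5  | RAW r4
4. xor.ALU/add.ALU @i6&i7  | 2-wide
5. or.ALU/ld.MEM @i8&i9  | 2-wide
6. mulh.MUL @i10  | RAW r5
7. add.ALU @i11  | tail

ISSUED = 6,7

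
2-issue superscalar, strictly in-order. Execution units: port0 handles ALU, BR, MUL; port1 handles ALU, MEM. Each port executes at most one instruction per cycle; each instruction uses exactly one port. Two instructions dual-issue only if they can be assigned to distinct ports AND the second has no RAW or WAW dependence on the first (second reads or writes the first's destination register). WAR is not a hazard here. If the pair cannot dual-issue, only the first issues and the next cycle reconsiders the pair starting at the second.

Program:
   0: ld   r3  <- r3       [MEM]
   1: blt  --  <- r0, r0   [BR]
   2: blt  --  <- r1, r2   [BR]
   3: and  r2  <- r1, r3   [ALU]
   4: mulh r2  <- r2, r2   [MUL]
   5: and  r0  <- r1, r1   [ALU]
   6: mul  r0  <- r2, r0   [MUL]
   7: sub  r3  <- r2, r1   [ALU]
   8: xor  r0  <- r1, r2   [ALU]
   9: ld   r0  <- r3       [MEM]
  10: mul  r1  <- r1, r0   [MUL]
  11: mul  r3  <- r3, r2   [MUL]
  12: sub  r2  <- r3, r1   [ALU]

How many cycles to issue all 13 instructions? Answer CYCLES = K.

  cy0 -> i0&i1 (ld.MEM;blt.BR) 2-wide
  cy1 -> i2&i3 (blt.BR;and.ALU) 2-wide
  cy2 -> i4&i5 (mulh.MUL;and.ALU) 2-wide
  cy3 -> i6&i7 (mul.MUL;sub.ALU) 2-wide
  cy4 -> i8 (xor.ALU) WAW r0
  cy5 -> i9 (ld.MEM) RAW r0
  cy6 -> i10 (mul.MUL) no-port MUL/MUL
  cy7 -> i11 (mul.MUL) RAW r3
  cy8 -> i12 (sub.ALU) tail

CYCLES = 9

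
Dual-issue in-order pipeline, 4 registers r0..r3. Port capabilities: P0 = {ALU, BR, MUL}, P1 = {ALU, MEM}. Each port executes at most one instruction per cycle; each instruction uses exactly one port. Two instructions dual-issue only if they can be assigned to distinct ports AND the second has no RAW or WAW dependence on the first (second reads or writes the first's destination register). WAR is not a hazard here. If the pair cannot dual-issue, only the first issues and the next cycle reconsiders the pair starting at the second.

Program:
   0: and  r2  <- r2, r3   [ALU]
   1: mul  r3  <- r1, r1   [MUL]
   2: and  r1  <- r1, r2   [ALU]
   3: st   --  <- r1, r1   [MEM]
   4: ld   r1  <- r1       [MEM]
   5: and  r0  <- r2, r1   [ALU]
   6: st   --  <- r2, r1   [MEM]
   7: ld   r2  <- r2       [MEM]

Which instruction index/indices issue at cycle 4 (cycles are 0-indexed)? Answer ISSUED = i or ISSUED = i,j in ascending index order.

  cy0 -> i0&i1 (and+mul) dual
  cy1 -> i2 (and) RAW r1
  cy2 -> i3 (st) no-port MEM/MEM
  cy3 -> i4 (ld) RAW r1
  cy4 -> i5&i6 (and+st) dual
  cy5 -> i7 (ld) tail

ISSUED = 5,6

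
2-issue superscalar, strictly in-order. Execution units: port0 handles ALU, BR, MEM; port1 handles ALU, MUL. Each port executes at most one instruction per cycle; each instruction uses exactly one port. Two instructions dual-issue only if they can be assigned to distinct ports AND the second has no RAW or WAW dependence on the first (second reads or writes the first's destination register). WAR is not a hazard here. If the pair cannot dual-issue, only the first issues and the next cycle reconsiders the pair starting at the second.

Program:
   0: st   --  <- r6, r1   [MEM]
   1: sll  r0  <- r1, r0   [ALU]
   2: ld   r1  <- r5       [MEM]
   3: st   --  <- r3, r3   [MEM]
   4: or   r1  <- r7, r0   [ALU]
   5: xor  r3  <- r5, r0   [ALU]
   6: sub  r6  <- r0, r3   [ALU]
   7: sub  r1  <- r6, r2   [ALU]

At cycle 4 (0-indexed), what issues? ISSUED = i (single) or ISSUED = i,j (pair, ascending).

  cy0 -> i0+i1 (st.MEM+sll.ALU) dual
  cy1 -> i2 (ld.MEM) no-port MEM/MEM
  cy2 -> i3+i4 (st.MEM+or.ALU) dual
  cy3 -> i5 (xor.ALU) RAW r3
  cy4 -> i6 (sub.ALU) RAW r6
  cy5 -> i7 (sub.ALU) tail

ISSUED = 6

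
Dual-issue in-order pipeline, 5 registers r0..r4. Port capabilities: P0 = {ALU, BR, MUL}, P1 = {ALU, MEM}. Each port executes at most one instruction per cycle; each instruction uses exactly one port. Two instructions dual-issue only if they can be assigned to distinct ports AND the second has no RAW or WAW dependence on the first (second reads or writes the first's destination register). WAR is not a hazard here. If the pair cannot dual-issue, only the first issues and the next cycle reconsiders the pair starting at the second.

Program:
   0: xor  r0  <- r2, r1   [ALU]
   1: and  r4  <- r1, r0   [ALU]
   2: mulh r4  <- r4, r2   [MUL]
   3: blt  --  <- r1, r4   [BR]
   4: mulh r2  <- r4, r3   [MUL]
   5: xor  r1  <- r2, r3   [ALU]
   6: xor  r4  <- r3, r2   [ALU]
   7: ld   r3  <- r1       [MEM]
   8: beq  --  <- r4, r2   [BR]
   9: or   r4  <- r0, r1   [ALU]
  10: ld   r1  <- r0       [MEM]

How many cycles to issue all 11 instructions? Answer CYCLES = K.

CYCLES = 8

0. xor.ALU @i0  | RAW r0
1. and.ALU @i1  | RAW+WAW r4
2. mulh.MUL @i2  | no-port MUL/BR
3. blt.BR @i3  | no-port BR/MUL
4. mulh.MUL @i4  | RAW r2
5. xor.ALU+xor.ALU @i5+i6  | dual
6. ld.MEM+beq.BR @i7+i8  | dual
7. or.ALU+ld.MEM @i9+i10  | dual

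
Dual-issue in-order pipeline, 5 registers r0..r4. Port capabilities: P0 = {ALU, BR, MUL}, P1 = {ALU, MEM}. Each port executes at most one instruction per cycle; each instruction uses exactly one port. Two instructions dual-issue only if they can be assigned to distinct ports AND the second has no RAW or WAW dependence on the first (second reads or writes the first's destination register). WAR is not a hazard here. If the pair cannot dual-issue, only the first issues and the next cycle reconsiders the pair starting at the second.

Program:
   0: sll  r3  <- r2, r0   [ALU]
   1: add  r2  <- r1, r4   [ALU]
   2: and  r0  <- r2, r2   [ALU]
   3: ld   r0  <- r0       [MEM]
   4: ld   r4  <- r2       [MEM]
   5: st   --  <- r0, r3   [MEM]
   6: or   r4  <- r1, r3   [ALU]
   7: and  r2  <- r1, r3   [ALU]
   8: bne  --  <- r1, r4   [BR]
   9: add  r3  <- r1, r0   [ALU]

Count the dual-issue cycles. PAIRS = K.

PAIRS = 3

  cy0 -> i0+i1 (sll.ALU add.ALU) pair
  cy1 -> i2 (and.ALU) RAW+WAW r0
  cy2 -> i3 (ld.MEM) no-port MEM/MEM
  cy3 -> i4 (ld.MEM) no-port MEM/MEM
  cy4 -> i5+i6 (st.MEM or.ALU) pair
  cy5 -> i7+i8 (and.ALU bne.BR) pair
  cy6 -> i9 (add.ALU) tail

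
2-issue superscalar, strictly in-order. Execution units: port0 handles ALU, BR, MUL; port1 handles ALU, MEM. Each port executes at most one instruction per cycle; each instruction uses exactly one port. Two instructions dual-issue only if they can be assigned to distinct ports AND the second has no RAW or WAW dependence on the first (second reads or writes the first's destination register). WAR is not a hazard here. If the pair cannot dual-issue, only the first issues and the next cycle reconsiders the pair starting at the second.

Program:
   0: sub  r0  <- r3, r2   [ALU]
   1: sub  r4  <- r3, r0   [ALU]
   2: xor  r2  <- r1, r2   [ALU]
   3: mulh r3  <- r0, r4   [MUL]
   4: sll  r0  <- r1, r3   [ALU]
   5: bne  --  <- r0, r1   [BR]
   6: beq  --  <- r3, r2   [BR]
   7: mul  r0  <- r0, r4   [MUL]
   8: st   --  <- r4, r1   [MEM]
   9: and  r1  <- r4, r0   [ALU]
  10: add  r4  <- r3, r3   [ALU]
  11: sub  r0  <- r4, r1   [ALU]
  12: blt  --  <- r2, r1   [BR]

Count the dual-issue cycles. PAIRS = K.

0. sub.ALU @i0  | RAW r0
1. sub.ALU+xor.ALU @i1,i2  | pair
2. mulh.MUL @i3  | RAW r3
3. sll.ALU @i4  | RAW r0
4. bne.BR @i5  | no-port BR/BR
5. beq.BR @i6  | no-port BR/MUL
6. mul.MUL+st.MEM @i7,i8  | pair
7. and.ALU+add.ALU @i9,i10  | pair
8. sub.ALU+blt.BR @i11,i12  | pair

PAIRS = 4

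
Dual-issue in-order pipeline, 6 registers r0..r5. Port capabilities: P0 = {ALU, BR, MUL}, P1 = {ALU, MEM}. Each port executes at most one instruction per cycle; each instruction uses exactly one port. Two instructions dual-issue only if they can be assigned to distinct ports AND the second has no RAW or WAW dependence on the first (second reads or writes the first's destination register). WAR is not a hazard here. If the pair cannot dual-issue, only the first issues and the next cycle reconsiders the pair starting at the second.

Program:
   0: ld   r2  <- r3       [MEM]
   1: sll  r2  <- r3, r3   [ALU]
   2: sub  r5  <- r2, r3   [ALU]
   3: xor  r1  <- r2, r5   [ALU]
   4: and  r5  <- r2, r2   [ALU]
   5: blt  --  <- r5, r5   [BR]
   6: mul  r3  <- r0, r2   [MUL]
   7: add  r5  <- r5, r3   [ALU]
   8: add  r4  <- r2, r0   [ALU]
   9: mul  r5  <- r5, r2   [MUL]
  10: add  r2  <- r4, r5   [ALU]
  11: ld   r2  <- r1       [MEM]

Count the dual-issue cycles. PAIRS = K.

0. ld.MEM @i0  | WAW r2
1. sll.ALU @i1  | RAW r2
2. sub.ALU @i2  | RAW r5
3. xor.ALU;and.ALU @i3+i4  | pair
4. blt.BR @i5  | no-port BR/MUL
5. mul.MUL @i6  | RAW r3
6. add.ALU;add.ALU @i7+i8  | pair
7. mul.MUL @i9  | RAW r5
8. add.ALU @i10  | WAW r2
9. ld.MEM @i11  | tail

PAIRS = 2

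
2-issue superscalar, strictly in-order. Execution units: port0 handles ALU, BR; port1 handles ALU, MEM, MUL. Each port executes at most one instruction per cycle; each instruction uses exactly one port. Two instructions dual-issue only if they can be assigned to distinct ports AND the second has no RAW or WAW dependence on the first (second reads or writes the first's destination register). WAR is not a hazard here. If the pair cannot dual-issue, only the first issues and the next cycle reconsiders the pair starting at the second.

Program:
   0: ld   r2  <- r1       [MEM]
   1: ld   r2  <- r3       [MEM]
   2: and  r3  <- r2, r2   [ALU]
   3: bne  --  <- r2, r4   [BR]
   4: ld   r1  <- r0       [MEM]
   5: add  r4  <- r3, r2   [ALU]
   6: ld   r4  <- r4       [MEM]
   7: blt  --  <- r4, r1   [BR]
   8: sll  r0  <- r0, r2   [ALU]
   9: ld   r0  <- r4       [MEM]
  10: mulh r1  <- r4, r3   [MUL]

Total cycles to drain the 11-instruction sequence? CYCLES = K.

#0 head=0: ld i0 no-port MEM/MEM
#1 head=1: ld i1 RAW r2
#2 head=2: and/bne i2,i3 dual
#3 head=4: ld/add i4,i5 dual
#4 head=6: ld i6 RAW r4
#5 head=7: blt/sll i7,i8 dual
#6 head=9: ld i9 no-port MEM/MUL
#7 head=10: mulh i10 tail

CYCLES = 8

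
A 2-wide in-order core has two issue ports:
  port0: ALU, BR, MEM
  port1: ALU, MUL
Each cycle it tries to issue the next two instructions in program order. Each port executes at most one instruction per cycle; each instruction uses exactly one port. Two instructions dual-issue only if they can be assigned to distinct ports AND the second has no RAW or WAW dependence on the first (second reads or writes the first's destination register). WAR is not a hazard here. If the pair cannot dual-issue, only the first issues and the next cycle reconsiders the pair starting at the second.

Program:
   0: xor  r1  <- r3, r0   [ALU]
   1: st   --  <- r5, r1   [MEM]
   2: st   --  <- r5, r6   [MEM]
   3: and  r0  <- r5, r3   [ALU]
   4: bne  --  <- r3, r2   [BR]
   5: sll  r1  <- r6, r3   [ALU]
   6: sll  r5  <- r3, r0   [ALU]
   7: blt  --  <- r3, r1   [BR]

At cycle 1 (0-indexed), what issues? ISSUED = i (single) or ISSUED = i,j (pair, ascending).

  cy0 -> i0 (xor.ALU) RAW r1
  cy1 -> i1 (st.MEM) no-port MEM/MEM
  cy2 -> i2+i3 (st.MEM;and.ALU) pair
  cy3 -> i4+i5 (bne.BR;sll.ALU) pair
  cy4 -> i6+i7 (sll.ALU;blt.BR) pair

ISSUED = 1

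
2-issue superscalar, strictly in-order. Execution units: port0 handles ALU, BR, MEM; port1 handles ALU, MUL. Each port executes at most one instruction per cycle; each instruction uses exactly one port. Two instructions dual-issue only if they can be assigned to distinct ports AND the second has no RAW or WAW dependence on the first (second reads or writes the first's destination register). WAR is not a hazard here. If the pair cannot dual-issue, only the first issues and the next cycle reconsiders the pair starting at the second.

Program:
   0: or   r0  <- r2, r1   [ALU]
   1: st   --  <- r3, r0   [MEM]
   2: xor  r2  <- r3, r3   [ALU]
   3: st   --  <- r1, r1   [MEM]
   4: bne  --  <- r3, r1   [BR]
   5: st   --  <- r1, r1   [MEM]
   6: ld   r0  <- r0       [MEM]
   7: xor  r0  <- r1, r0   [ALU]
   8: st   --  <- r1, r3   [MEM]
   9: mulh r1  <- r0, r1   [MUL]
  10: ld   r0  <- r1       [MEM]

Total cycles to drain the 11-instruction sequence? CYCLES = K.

  cy0 -> i0 (or.ALU) RAW r0
  cy1 -> i1&i2 (st.MEM;xor.ALU) 2-wide
  cy2 -> i3 (st.MEM) no-port MEM/BR
  cy3 -> i4 (bne.BR) no-port BR/MEM
  cy4 -> i5 (st.MEM) no-port MEM/MEM
  cy5 -> i6 (ld.MEM) RAW+WAW r0
  cy6 -> i7&i8 (xor.ALU;st.MEM) 2-wide
  cy7 -> i9 (mulh.MUL) RAW r1
  cy8 -> i10 (ld.MEM) tail

CYCLES = 9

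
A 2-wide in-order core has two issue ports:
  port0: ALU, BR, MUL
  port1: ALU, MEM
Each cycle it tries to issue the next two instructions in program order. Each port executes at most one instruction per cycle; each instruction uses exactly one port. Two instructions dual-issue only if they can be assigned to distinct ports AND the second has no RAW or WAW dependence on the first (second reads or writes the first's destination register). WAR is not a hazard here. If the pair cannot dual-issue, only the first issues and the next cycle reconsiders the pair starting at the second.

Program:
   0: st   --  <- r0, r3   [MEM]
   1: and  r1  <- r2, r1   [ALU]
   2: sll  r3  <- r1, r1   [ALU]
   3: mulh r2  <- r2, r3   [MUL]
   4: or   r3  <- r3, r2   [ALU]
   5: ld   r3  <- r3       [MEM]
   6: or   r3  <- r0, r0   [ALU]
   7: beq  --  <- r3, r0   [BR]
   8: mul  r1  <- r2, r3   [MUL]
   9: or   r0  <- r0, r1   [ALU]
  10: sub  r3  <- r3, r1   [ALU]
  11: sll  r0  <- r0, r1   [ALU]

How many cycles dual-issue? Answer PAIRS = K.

  cy0 -> i0+i1 (st+and) dual
  cy1 -> i2 (sll) RAW r3
  cy2 -> i3 (mulh) RAW r2
  cy3 -> i4 (or) RAW+WAW r3
  cy4 -> i5 (ld) WAW r3
  cy5 -> i6 (or) RAW r3
  cy6 -> i7 (beq) no-port BR/MUL
  cy7 -> i8 (mul) RAW r1
  cy8 -> i9+i10 (or+sub) dual
  cy9 -> i11 (sll) tail

PAIRS = 2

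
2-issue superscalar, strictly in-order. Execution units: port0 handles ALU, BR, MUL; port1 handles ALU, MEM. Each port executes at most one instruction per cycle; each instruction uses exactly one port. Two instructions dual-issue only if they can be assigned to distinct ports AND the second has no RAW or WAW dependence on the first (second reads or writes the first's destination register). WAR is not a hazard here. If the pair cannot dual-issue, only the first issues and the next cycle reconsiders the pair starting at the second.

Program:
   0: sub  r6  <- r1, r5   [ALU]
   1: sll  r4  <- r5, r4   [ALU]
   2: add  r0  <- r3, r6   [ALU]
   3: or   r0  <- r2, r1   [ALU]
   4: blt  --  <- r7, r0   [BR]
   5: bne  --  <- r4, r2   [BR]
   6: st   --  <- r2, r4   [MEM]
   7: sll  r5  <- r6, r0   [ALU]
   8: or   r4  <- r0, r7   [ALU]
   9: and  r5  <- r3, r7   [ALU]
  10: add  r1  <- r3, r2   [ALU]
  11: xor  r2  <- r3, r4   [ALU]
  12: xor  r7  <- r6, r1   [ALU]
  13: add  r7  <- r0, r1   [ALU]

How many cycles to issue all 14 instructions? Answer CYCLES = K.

  cy0 -> i0+i1 (sub/sll) pair
  cy1 -> i2 (add) WAW r0
  cy2 -> i3 (or) RAW r0
  cy3 -> i4 (blt) no-port BR/BR
  cy4 -> i5+i6 (bne/st) pair
  cy5 -> i7+i8 (sll/or) pair
  cy6 -> i9+i10 (and/add) pair
  cy7 -> i11+i12 (xor/xor) pair
  cy8 -> i13 (add) tail

CYCLES = 9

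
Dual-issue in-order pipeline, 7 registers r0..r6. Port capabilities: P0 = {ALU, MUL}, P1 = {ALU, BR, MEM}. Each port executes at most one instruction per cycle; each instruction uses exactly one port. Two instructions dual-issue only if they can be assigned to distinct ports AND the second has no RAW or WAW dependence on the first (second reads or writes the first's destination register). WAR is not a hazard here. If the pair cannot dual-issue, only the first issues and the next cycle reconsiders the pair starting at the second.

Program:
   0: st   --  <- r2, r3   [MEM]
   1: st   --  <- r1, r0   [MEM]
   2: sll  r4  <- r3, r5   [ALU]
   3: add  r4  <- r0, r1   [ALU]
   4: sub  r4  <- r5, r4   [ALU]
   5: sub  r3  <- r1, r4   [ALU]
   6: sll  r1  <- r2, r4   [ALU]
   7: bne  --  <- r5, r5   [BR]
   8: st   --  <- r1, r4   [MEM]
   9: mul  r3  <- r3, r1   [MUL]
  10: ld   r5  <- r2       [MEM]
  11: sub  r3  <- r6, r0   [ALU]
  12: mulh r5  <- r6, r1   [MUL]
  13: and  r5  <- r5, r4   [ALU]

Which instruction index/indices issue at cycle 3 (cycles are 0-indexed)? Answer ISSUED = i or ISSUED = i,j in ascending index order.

[0] i0  st  -- no-port MEM/MEM
[1] i1+i2  st sll  -- 2-wide
[2] i3  add  -- RAW+WAW r4
[3] i4  sub  -- RAW r4
[4] i5+i6  sub sll  -- 2-wide
[5] i7  bne  -- no-port BR/MEM
[6] i8+i9  st mul  -- 2-wide
[7] i10+i11  ld sub  -- 2-wide
[8] i12  mulh  -- RAW+WAW r5
[9] i13  and  -- tail

ISSUED = 4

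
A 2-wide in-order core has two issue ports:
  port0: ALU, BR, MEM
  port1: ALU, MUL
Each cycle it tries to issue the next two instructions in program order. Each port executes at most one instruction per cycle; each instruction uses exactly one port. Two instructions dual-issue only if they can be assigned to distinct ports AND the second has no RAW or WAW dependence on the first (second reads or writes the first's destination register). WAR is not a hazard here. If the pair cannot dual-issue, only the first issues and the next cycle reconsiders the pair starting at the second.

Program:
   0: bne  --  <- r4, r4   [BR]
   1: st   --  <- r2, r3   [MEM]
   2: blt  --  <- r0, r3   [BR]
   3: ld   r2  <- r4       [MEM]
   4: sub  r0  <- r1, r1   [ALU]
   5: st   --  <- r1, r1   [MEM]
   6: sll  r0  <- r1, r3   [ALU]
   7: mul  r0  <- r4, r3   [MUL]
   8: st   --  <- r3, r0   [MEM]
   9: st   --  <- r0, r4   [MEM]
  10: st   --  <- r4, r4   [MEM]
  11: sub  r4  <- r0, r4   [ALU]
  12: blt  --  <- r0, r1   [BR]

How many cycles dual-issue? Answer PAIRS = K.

PAIRS = 3

c0: i0 bne  no-port BR/MEM
c1: i1 st  no-port MEM/BR
c2: i2 blt  no-port BR/MEM
c3: i3,i4 ld+sub  2-wide
c4: i5,i6 st+sll  2-wide
c5: i7 mul  RAW r0
c6: i8 st  no-port MEM/MEM
c7: i9 st  no-port MEM/MEM
c8: i10,i11 st+sub  2-wide
c9: i12 blt  tail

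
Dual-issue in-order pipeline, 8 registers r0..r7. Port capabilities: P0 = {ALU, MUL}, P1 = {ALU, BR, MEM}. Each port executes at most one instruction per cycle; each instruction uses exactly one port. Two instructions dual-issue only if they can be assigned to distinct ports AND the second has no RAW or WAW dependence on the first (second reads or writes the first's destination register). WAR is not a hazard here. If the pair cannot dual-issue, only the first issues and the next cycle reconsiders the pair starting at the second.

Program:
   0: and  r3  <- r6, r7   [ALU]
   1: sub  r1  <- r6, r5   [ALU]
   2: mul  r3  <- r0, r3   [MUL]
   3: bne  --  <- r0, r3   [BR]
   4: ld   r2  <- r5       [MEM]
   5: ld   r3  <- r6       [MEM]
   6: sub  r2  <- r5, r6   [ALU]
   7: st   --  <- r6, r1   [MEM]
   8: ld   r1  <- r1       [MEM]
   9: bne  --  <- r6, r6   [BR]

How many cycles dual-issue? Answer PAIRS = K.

t=0 i0/i1:and.ALU sub.ALU ; dual
t=1 i2:mul.MUL ; RAW r3
t=2 i3:bne.BR ; no-port BR/MEM
t=3 i4:ld.MEM ; no-port MEM/MEM
t=4 i5/i6:ld.MEM sub.ALU ; dual
t=5 i7:st.MEM ; no-port MEM/MEM
t=6 i8:ld.MEM ; no-port MEM/BR
t=7 i9:bne.BR ; tail

PAIRS = 2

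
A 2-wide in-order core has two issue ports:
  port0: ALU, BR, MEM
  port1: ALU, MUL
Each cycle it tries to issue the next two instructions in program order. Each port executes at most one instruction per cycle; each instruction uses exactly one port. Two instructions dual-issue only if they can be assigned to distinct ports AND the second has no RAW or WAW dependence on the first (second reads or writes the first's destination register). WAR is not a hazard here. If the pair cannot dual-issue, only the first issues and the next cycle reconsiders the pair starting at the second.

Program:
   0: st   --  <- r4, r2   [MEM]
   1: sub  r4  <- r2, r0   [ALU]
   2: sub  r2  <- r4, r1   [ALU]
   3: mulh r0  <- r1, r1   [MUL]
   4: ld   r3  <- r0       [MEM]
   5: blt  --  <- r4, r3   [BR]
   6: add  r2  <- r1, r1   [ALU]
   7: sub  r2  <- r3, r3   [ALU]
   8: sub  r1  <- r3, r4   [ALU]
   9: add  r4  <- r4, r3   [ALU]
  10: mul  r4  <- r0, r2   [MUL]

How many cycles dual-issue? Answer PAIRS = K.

PAIRS = 4

c0: i0+i1 st.MEM;sub.ALU  dual
c1: i2+i3 sub.ALU;mulh.MUL  dual
c2: i4 ld.MEM  no-port MEM/BR
c3: i5+i6 blt.BR;add.ALU  dual
c4: i7+i8 sub.ALU;sub.ALU  dual
c5: i9 add.ALU  WAW r4
c6: i10 mul.MUL  tail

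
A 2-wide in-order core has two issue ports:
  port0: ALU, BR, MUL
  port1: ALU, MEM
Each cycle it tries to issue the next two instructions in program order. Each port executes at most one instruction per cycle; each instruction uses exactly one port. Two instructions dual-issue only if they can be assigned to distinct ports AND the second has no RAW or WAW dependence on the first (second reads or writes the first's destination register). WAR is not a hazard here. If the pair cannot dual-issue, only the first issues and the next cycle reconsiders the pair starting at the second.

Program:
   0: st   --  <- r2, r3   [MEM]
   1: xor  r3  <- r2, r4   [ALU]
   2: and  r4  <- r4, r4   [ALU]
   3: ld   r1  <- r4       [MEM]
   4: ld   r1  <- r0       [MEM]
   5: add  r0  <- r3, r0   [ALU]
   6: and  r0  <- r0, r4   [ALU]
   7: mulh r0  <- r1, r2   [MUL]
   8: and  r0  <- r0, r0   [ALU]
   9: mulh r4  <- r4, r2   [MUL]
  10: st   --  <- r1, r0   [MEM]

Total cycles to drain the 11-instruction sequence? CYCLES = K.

CYCLES = 8

0. st xor @i0/i1  | dual
1. and @i2  | RAW r4
2. ld @i3  | no-port MEM/MEM
3. ld add @i4/i5  | dual
4. and @i6  | WAW r0
5. mulh @i7  | RAW+WAW r0
6. and mulh @i8/i9  | dual
7. st @i10  | tail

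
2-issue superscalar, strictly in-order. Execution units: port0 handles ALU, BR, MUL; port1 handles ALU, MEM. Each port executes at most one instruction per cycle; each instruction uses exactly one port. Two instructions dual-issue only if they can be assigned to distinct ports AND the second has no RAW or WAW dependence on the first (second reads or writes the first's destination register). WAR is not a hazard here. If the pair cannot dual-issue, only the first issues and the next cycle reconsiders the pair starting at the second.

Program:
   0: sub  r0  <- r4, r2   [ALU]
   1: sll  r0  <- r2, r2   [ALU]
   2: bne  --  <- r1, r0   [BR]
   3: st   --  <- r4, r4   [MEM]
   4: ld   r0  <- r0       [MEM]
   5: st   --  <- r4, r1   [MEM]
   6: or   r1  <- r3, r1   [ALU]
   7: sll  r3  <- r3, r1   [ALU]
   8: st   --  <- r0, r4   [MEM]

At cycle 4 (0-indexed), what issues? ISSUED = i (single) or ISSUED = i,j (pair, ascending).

ISSUED = 5,6

c0: i0 sub  WAW r0
c1: i1 sll  RAW r0
c2: i2&i3 bne/st  dual
c3: i4 ld  no-port MEM/MEM
c4: i5&i6 st/or  dual
c5: i7&i8 sll/st  dual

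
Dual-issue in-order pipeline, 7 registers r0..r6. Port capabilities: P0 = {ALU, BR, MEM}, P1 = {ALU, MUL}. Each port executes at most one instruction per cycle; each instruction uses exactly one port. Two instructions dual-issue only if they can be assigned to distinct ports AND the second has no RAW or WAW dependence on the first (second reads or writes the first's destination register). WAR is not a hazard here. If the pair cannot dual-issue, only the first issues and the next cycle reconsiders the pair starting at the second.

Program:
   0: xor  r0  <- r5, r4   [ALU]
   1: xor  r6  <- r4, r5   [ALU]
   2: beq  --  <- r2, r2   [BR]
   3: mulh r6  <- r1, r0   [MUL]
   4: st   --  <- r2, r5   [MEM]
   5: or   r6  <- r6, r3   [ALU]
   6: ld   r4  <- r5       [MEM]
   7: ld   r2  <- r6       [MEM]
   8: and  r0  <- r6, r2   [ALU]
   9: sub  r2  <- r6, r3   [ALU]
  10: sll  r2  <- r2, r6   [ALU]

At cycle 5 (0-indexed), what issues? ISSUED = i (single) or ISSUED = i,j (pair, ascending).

0. xor.ALU;xor.ALU @i0,i1  | 2-wide
1. beq.BR;mulh.MUL @i2,i3  | 2-wide
2. st.MEM;or.ALU @i4,i5  | 2-wide
3. ld.MEM @i6  | no-port MEM/MEM
4. ld.MEM @i7  | RAW r2
5. and.ALU;sub.ALU @i8,i9  | 2-wide
6. sll.ALU @i10  | tail

ISSUED = 8,9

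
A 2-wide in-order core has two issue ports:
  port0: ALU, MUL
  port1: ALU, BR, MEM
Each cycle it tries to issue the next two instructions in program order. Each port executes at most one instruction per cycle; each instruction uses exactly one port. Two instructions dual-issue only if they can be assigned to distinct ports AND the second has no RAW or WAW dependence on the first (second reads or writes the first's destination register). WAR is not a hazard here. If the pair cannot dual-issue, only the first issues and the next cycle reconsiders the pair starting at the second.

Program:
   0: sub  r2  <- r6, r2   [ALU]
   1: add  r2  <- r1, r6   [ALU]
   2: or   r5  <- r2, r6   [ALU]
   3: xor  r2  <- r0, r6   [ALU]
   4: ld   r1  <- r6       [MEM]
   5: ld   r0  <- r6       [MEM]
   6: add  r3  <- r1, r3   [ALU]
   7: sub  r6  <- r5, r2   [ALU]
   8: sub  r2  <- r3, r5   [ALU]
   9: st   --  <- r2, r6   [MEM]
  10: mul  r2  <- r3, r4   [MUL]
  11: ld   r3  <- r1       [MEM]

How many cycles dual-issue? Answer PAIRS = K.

PAIRS = 4

0. sub @i0  | WAW r2
1. add @i1  | RAW r2
2. or xor @i2/i3  | pair
3. ld @i4  | no-port MEM/MEM
4. ld add @i5/i6  | pair
5. sub sub @i7/i8  | pair
6. st mul @i9/i10  | pair
7. ld @i11  | tail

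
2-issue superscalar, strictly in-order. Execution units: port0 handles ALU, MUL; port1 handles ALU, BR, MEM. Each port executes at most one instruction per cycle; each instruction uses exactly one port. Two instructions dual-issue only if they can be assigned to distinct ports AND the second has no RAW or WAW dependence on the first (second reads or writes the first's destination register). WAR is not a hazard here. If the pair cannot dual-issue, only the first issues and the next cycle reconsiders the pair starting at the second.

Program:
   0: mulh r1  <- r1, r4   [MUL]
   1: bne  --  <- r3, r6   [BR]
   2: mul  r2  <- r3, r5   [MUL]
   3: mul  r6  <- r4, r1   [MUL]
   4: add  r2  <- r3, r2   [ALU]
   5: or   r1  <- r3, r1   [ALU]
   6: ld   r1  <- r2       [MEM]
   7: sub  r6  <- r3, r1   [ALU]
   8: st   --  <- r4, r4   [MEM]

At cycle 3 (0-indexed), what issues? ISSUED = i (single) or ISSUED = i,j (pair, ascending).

t=0 i0/i1:mulh;bne ; 2-wide
t=1 i2:mul ; no-port MUL/MUL
t=2 i3/i4:mul;add ; 2-wide
t=3 i5:or ; WAW r1
t=4 i6:ld ; RAW r1
t=5 i7/i8:sub;st ; 2-wide

ISSUED = 5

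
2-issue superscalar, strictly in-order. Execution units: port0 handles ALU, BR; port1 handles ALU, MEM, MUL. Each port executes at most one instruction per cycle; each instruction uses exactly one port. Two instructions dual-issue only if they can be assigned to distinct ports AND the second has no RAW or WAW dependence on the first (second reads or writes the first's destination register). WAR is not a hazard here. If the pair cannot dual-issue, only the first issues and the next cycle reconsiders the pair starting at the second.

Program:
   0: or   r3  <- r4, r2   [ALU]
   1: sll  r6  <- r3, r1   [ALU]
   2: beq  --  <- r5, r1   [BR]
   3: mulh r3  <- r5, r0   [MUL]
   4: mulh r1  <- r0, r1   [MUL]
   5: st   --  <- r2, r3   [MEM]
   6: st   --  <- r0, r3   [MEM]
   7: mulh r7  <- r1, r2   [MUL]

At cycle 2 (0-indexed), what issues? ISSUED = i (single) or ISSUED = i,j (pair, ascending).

#0 head=0: or i0 RAW r3
#1 head=1: sll;beq i1&i2 2-wide
#2 head=3: mulh i3 no-port MUL/MUL
#3 head=4: mulh i4 no-port MUL/MEM
#4 head=5: st i5 no-port MEM/MEM
#5 head=6: st i6 no-port MEM/MUL
#6 head=7: mulh i7 tail

ISSUED = 3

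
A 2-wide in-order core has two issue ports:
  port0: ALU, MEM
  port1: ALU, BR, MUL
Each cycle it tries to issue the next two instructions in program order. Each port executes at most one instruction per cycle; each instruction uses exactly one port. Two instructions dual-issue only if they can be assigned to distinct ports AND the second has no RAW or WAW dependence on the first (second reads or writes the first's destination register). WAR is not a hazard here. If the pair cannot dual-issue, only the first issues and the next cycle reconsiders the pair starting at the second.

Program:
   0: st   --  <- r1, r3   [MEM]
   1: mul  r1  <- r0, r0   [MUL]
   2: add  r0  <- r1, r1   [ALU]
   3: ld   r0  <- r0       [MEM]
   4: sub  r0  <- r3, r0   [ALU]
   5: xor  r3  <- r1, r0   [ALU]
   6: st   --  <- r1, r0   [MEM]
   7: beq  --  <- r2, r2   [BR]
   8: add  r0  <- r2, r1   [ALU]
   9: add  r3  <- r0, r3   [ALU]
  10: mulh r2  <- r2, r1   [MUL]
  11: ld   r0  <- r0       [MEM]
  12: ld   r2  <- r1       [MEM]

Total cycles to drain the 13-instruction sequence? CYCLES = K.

#0 head=0: st mul i0,i1 pair
#1 head=2: add i2 RAW+WAW r0
#2 head=3: ld i3 RAW+WAW r0
#3 head=4: sub i4 RAW r0
#4 head=5: xor st i5,i6 pair
#5 head=7: beq add i7,i8 pair
#6 head=9: add mulh i9,i10 pair
#7 head=11: ld i11 no-port MEM/MEM
#8 head=12: ld i12 tail

CYCLES = 9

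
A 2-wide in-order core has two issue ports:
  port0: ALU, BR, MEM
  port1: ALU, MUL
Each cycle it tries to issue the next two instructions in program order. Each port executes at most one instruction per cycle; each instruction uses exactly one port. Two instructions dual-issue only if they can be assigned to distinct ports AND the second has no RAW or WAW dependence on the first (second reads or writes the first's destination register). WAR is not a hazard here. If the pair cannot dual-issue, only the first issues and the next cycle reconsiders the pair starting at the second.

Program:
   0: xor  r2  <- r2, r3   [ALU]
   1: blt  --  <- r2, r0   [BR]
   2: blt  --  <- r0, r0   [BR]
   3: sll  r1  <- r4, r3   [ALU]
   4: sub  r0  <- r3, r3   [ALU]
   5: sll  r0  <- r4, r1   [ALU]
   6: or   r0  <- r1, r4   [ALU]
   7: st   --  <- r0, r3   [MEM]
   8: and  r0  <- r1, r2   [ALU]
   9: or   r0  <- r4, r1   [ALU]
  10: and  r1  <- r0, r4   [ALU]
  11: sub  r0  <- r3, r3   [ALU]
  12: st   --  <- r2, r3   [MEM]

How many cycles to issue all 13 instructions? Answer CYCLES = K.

t=0 i0:xor ; RAW r2
t=1 i1:blt ; no-port BR/BR
t=2 i2&i3:blt;sll ; dual
t=3 i4:sub ; WAW r0
t=4 i5:sll ; WAW r0
t=5 i6:or ; RAW r0
t=6 i7&i8:st;and ; dual
t=7 i9:or ; RAW r0
t=8 i10&i11:and;sub ; dual
t=9 i12:st ; tail

CYCLES = 10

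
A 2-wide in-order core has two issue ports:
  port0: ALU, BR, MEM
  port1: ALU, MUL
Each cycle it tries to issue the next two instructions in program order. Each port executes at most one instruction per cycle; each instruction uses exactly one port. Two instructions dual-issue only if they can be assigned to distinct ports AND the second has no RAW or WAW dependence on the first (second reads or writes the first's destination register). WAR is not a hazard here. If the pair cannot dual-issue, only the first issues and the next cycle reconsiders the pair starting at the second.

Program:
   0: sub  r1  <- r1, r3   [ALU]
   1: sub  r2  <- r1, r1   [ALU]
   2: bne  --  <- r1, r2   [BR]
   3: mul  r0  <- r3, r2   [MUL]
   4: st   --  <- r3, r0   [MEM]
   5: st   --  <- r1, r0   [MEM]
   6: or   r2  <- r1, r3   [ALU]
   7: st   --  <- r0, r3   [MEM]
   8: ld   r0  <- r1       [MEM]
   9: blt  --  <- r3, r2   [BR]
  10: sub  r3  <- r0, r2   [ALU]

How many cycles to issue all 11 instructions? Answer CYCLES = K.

CYCLES = 8

t=0 i0:sub ; RAW r1
t=1 i1:sub ; RAW r2
t=2 i2&i3:bne mul ; 2-wide
t=3 i4:st ; no-port MEM/MEM
t=4 i5&i6:st or ; 2-wide
t=5 i7:st ; no-port MEM/MEM
t=6 i8:ld ; no-port MEM/BR
t=7 i9&i10:blt sub ; 2-wide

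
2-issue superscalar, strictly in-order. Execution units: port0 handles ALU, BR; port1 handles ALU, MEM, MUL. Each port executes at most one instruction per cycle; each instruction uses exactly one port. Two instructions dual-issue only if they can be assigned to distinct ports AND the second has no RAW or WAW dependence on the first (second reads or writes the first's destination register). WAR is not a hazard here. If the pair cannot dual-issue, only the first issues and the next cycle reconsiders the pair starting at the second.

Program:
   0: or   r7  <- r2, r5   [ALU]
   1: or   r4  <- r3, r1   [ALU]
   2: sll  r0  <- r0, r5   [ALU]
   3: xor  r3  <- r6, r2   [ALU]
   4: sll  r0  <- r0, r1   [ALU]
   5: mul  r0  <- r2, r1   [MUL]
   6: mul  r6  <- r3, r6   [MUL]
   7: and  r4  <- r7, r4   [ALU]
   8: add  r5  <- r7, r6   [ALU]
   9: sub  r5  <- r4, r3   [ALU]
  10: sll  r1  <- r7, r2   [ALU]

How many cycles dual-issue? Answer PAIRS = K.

PAIRS = 4

0. or or @i0+i1  | dual
1. sll xor @i2+i3  | dual
2. sll @i4  | WAW r0
3. mul @i5  | no-port MUL/MUL
4. mul and @i6+i7  | dual
5. add @i8  | WAW r5
6. sub sll @i9+i10  | dual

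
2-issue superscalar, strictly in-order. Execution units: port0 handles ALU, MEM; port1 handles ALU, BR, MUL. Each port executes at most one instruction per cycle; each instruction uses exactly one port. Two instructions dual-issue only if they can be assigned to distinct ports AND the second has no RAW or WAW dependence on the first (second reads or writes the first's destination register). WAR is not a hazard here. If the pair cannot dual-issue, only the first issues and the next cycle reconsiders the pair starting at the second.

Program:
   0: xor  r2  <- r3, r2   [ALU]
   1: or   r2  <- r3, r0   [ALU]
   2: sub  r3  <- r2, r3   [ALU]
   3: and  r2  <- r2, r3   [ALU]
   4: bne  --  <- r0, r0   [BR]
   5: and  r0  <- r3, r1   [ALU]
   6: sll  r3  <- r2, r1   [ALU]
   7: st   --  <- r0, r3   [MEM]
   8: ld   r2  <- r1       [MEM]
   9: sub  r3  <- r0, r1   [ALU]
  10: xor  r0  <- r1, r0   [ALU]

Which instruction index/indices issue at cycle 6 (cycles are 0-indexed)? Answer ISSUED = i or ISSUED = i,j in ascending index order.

t=0 i0:xor.ALU ; WAW r2
t=1 i1:or.ALU ; RAW r2
t=2 i2:sub.ALU ; RAW r3
t=3 i3,i4:and.ALU/bne.BR ; pair
t=4 i5,i6:and.ALU/sll.ALU ; pair
t=5 i7:st.MEM ; no-port MEM/MEM
t=6 i8,i9:ld.MEM/sub.ALU ; pair
t=7 i10:xor.ALU ; tail

ISSUED = 8,9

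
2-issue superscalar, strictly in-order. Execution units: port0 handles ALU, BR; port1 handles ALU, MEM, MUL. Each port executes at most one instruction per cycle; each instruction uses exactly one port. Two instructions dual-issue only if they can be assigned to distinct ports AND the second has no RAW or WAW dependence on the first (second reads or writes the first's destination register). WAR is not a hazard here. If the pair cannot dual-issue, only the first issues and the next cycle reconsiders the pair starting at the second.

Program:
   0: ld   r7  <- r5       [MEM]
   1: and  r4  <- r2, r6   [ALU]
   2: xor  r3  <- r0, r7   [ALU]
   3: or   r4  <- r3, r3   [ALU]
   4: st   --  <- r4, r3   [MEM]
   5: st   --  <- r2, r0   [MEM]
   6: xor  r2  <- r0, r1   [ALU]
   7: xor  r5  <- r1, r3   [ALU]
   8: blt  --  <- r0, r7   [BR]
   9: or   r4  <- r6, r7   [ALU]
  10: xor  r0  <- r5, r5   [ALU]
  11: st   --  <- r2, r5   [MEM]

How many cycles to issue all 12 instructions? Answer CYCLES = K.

#0 head=0: ld+and i0+i1 dual
#1 head=2: xor i2 RAW r3
#2 head=3: or i3 RAW r4
#3 head=4: st i4 no-port MEM/MEM
#4 head=5: st+xor i5+i6 dual
#5 head=7: xor+blt i7+i8 dual
#6 head=9: or+xor i9+i10 dual
#7 head=11: st i11 tail

CYCLES = 8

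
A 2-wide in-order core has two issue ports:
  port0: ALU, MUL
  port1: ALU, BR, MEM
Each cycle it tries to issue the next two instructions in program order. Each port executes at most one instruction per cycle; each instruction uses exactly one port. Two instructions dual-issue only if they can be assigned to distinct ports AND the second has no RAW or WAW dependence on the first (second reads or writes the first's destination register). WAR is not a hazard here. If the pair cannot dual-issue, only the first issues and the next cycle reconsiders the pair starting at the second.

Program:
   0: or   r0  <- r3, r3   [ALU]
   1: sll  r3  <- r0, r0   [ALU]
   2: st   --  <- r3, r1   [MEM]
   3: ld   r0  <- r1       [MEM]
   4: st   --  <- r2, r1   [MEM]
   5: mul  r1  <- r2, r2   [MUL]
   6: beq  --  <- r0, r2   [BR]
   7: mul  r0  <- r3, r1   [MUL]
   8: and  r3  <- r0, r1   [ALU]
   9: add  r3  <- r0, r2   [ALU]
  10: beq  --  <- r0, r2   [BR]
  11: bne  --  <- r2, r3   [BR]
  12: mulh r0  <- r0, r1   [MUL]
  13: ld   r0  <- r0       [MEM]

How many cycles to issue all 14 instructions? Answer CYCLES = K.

CYCLES = 10

0. or.ALU @i0  | RAW r0
1. sll.ALU @i1  | RAW r3
2. st.MEM @i2  | no-port MEM/MEM
3. ld.MEM @i3  | no-port MEM/MEM
4. st.MEM+mul.MUL @i4/i5  | 2-wide
5. beq.BR+mul.MUL @i6/i7  | 2-wide
6. and.ALU @i8  | WAW r3
7. add.ALU+beq.BR @i9/i10  | 2-wide
8. bne.BR+mulh.MUL @i11/i12  | 2-wide
9. ld.MEM @i13  | tail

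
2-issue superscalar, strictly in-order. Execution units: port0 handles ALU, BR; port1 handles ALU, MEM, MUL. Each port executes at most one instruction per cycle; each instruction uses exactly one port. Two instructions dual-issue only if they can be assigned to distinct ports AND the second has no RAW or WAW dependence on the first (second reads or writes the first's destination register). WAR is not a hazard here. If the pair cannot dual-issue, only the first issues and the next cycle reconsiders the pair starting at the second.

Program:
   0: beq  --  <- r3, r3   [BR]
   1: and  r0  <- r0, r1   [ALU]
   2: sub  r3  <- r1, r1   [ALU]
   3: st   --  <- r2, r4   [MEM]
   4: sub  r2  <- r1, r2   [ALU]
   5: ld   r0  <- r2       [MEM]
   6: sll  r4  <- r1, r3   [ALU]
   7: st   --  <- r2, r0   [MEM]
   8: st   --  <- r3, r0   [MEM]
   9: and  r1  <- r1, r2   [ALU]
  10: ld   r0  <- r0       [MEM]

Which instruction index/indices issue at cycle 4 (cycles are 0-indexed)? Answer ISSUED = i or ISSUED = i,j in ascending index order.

ISSUED = 7

#0 head=0: beq and i0+i1 2-wide
#1 head=2: sub st i2+i3 2-wide
#2 head=4: sub i4 RAW r2
#3 head=5: ld sll i5+i6 2-wide
#4 head=7: st i7 no-port MEM/MEM
#5 head=8: st and i8+i9 2-wide
#6 head=10: ld i10 tail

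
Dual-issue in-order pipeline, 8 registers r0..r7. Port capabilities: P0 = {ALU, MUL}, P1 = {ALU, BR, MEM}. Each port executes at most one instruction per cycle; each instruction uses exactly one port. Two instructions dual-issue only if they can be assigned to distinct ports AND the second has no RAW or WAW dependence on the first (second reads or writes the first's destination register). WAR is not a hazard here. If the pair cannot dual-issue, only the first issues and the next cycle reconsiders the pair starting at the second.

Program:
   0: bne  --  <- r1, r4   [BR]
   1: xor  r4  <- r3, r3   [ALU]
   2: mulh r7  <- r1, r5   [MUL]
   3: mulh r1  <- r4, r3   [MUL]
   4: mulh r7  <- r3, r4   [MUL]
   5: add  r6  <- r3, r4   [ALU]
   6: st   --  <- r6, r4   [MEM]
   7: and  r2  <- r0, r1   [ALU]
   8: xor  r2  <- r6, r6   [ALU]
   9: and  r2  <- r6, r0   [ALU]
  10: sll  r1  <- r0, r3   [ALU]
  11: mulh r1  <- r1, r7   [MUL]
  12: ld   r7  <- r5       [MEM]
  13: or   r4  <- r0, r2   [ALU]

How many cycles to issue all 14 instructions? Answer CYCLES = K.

CYCLES = 9

  cy0 -> i0,i1 (bne xor) pair
  cy1 -> i2 (mulh) no-port MUL/MUL
  cy2 -> i3 (mulh) no-port MUL/MUL
  cy3 -> i4,i5 (mulh add) pair
  cy4 -> i6,i7 (st and) pair
  cy5 -> i8 (xor) WAW r2
  cy6 -> i9,i10 (and sll) pair
  cy7 -> i11,i12 (mulh ld) pair
  cy8 -> i13 (or) tail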